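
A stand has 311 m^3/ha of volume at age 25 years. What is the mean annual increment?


MAI = 311 / 25 = 12.44 m^3/ha/yr

12.44 m^3/ha/yr


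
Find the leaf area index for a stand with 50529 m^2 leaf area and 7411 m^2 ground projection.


LAI = 50529 / 7411 = 6.8181 ≈ 6.82

6.82


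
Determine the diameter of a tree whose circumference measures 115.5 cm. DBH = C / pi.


DBH = C / pi = 115.5 / 3.141593 = 36.7648 ≈ 36.76 cm

36.76 cm


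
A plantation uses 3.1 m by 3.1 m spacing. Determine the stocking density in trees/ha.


N = 10000 / 3.1^2 = 10000 / 9.61 = 1040.58 ≈ 1041 trees/ha

1041 trees/ha


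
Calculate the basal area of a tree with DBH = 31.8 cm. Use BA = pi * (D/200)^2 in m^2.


D/200 = 31.8/200 = 0.159 m
(D/200)^2 = 0.159^2 = 0.025281
BA = 3.141593 * 0.025281 = 0.0794226 ≈ 0.0794 m^2

0.0794 m^2


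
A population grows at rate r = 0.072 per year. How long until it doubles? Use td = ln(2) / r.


td = ln(2) / 0.072 = 0.693147 / 0.072 = 9.62704 ≈ 9.6 years

9.6 years


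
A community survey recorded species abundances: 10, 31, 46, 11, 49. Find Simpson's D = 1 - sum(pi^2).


Total N = 10 + 31 + 46 + 11 + 49 = 147
Per-species terms:
  p = 10/147 = 0.068027; p^2 = 0.068027^2 = 0.004628
  p = 31/147 = 0.210884; p^2 = 0.210884^2 = 0.044472
  p = 46/147 = 0.312925; p^2 = 0.312925^2 = 0.097922
  p = 11/147 = 0.074830; p^2 = 0.074830^2 = 0.005600
  p = 49/147 = 0.333333; p^2 = 0.333333^2 = 0.111111
sum(p^2) = 0.004628 + 0.044472 + 0.097922 + 0.005600 + 0.111111 = 0.263733
D = 1 - 0.263733 = 0.736267 ≈ 0.7363

0.7363


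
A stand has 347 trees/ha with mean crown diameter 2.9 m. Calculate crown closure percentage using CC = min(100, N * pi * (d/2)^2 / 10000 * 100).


(d/2)^2 = (2.9/2)^2 = 1.45^2 = 2.1025
Crown area = 3.141593 * 2.1025 = 6.60520 m^2
N * area / 10000 * 100 = 347 * 6.60520 / 10000 * 100 = 22.9200
CC = min(100, 22.9200) = 22.9200 ≈ 22.9%

22.9%


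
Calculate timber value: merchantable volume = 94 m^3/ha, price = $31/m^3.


Value = 94 * 31 = $2914/ha

$2914/ha


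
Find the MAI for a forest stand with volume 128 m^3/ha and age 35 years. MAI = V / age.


MAI = 128 / 35 = 3.6571 ≈ 3.66 m^3/ha/yr

3.66 m^3/ha/yr


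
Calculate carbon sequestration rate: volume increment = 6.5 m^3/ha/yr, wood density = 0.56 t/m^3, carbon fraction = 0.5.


C = 6.5 * 0.56 * 0.5 = 1.82 t C/ha/yr

1.82 t C/ha/yr


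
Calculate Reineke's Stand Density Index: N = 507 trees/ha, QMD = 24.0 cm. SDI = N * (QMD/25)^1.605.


QMD/25 = 24.0/25 = 0.96
(0.96)^1.605 = exp(1.605 * ln(0.96)) = exp(1.605 * (-0.0408220)) = exp(-0.0655193) = 0.936581
SDI = 507 * 0.936581 = 474.847 ≈ 475

475


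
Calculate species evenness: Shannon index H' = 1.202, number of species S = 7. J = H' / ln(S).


ln(7) = 1.94591
J = H' / ln(S) = 1.202 / 1.94591 = 0.617706 ≈ 0.6177

0.6177


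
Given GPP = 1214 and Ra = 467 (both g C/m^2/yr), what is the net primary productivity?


NPP = GPP - Ra = 1214 - 467 = 747 g C/m^2/yr

747 g C/m^2/yr


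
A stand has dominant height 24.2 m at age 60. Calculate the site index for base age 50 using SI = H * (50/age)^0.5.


50/60 = 0.833333
(0.833333)^0.5 = 0.912871
SI = 24.2 * 0.912871 = 22.0915 ≈ 22.1 m

22.1 m


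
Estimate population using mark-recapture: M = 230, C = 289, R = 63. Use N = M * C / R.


N = M * C / R = 230 * 289 / 63 = 66470 / 63 = 1055.08 ≈ 1055

1055 individuals


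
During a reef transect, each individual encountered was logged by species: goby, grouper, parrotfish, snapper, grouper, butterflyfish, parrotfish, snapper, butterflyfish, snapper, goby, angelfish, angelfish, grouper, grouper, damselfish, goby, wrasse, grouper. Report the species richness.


Total individuals logged = 19
Distinct species (count of individuals): goby (3), grouper (5), parrotfish (2), snapper (3), butterflyfish (2), angelfish (2), damselfish (1), wrasse (1)
Species richness = number of distinct species = 8

8


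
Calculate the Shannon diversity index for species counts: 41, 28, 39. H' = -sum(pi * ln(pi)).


Total N = 41 + 28 + 39 = 108
Per-species terms:
  p = 41/108 = 0.379630; ln(p) = -0.968558; p*ln(p) = 0.379630 * (-0.968558) = -0.367694
  p = 28/108 = 0.259259; ln(p) = -1.349928; p*ln(p) = 0.259259 * (-1.349928) = -0.349981
  p = 39/108 = 0.361111; ln(p) = -1.018570; p*ln(p) = 0.361111 * (-1.018570) = -0.367817
sum(p*ln(p)) = (-0.367694) + (-0.349981) + (-0.367817) = -1.085492
H' = -(-1.085492) = 1.085492 ≈ 1.0855

1.0855


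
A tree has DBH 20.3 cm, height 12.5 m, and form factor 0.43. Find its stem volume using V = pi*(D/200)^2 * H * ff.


(D/200)^2 = (20.3/200)^2 = 0.1015^2 = 0.01030225
BA = 3.141593 * 0.01030225 = 0.0323655 m^2
V = 0.0323655 * 12.5 * 0.43 = 0.173965 ≈ 0.174 m^3

0.174 m^3


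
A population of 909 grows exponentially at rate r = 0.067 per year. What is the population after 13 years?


r*t = 0.067 * 13 = 0.871
exp(0.871) = 2.38930
N = 909 * 2.38930 = 2171.87 ≈ 2172

2172


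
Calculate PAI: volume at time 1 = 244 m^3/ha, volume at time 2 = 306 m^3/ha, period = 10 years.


PAI = (V2 - V1) / period = (306 - 244) / 10 = 62 / 10 = 6.20 m^3/ha/yr

6.20 m^3/ha/yr


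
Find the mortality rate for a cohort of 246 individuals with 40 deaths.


Mortality rate = 40 / 246 = 0.162602 ≈ 0.1626

0.1626


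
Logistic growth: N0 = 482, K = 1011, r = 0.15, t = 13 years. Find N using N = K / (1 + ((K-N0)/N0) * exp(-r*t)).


(K - N0)/N0 = (1011 - 482)/482 = 529/482 = 1.09751
r*t = 0.15 * 13 = 1.95; exp(-1.95) = 0.142274
1.09751 * 0.142274 = 0.156147
1 + 0.156147 = 1.15615
N = 1011 / 1.15615 = 874.454 ≈ 874

874


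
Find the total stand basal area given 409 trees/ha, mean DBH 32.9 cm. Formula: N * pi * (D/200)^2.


(D/200)^2 = (32.9/200)^2 = 0.1645^2 = 0.02706025
Individual BA = 3.141593 * 0.02706025 = 0.0850123 m^2
Stand BA = 409 * 0.0850123 = 34.7700 ≈ 34.77 m^2/ha

34.77 m^2/ha


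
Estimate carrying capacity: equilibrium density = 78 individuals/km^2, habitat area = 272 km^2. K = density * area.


K = 78 * 272 = 21216 individuals

21216 individuals


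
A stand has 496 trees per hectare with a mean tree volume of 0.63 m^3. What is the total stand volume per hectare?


V_stand = 496 * 0.63 = 312.48 ≈ 312.5 m^3/ha

312.5 m^3/ha


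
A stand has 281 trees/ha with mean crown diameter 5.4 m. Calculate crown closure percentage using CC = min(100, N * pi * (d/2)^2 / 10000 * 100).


(d/2)^2 = (5.4/2)^2 = 2.7^2 = 7.29
Crown area = 3.141593 * 7.29 = 22.9022 m^2
N * area / 10000 * 100 = 281 * 22.9022 / 10000 * 100 = 64.3552
CC = min(100, 64.3552) = 64.3552 ≈ 64.4%

64.4%


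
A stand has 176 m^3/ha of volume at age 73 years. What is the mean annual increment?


MAI = 176 / 73 = 2.4110 ≈ 2.41 m^3/ha/yr

2.41 m^3/ha/yr


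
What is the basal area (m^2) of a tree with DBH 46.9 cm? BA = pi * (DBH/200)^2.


D/200 = 46.9/200 = 0.2345 m
(D/200)^2 = 0.2345^2 = 0.05499025
BA = 3.141593 * 0.05499025 = 0.172757 ≈ 0.1728 m^2

0.1728 m^2


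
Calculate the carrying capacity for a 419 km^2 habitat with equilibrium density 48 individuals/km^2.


K = 48 * 419 = 20112 individuals

20112 individuals


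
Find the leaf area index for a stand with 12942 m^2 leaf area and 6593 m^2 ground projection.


LAI = 12942 / 6593 = 1.9630 ≈ 1.96

1.96


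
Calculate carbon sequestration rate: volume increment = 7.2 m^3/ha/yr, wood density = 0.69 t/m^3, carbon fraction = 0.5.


C = 7.2 * 0.69 * 0.5 = 2.484 ≈ 2.48 t C/ha/yr

2.48 t C/ha/yr


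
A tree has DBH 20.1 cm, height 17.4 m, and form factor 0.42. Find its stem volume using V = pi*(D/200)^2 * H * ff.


(D/200)^2 = (20.1/200)^2 = 0.1005^2 = 0.01010025
BA = 3.141593 * 0.01010025 = 0.0317309 m^2
V = 0.0317309 * 17.4 * 0.42 = 0.231889 ≈ 0.232 m^3

0.232 m^3


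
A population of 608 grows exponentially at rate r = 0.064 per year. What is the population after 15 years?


r*t = 0.064 * 15 = 0.96
exp(0.96) = 2.61170
N = 608 * 2.61170 = 1587.91 ≈ 1588

1588


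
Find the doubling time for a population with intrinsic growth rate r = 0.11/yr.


td = ln(2) / 0.11 = 0.693147 / 0.11 = 6.30134 ≈ 6.3 years

6.3 years


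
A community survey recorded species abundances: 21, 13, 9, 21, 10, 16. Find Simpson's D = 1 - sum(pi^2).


Total N = 21 + 13 + 9 + 21 + 10 + 16 = 90
Per-species terms:
  p = 21/90 = 0.233333; p^2 = 0.233333^2 = 0.054444
  p = 13/90 = 0.144444; p^2 = 0.144444^2 = 0.020864
  p = 9/90 = 0.100000; p^2 = 0.100000^2 = 0.010000
  p = 21/90 = 0.233333; p^2 = 0.233333^2 = 0.054444
  p = 10/90 = 0.111111; p^2 = 0.111111^2 = 0.012346
  p = 16/90 = 0.177778; p^2 = 0.177778^2 = 0.031605
sum(p^2) = 0.054444 + 0.020864 + 0.010000 + 0.054444 + 0.012346 + 0.031605 = 0.183703
D = 1 - 0.183703 = 0.816297 ≈ 0.8163

0.8163


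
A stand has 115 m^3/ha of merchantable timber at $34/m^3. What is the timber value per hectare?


Value = 115 * 34 = $3910/ha

$3910/ha


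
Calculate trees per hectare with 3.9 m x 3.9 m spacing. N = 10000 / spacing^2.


N = 10000 / 3.9^2 = 10000 / 15.21 = 657.462 ≈ 657 trees/ha

657 trees/ha


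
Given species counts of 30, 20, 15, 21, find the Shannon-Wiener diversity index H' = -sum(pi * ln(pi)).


Total N = 30 + 20 + 15 + 21 = 86
Per-species terms:
  p = 30/86 = 0.348837; ln(p) = -1.053151; p*ln(p) = 0.348837 * (-1.053151) = -0.367378
  p = 20/86 = 0.232558; ln(p) = -1.458616; p*ln(p) = 0.232558 * (-1.458616) = -0.339213
  p = 15/86 = 0.174419; ln(p) = -1.746295; p*ln(p) = 0.174419 * (-1.746295) = -0.304587
  p = 21/86 = 0.244186; ln(p) = -1.409825; p*ln(p) = 0.244186 * (-1.409825) = -0.344260
sum(p*ln(p)) = (-0.367378) + (-0.339213) + (-0.304587) + (-0.344260) = -1.355438
H' = -(-1.355438) = 1.355438 ≈ 1.3554

1.3554


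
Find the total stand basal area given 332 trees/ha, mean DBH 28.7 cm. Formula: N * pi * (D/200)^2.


(D/200)^2 = (28.7/200)^2 = 0.1435^2 = 0.02059225
Individual BA = 3.141593 * 0.02059225 = 0.0646925 m^2
Stand BA = 332 * 0.0646925 = 21.4779 ≈ 21.48 m^2/ha

21.48 m^2/ha


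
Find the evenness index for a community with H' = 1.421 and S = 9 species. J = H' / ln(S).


ln(9) = 2.19722
J = H' / ln(S) = 1.421 / 2.19722 = 0.646726 ≈ 0.6467

0.6467


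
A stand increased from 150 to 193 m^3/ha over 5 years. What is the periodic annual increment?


PAI = (V2 - V1) / period = (193 - 150) / 5 = 43 / 5 = 8.60 m^3/ha/yr

8.60 m^3/ha/yr


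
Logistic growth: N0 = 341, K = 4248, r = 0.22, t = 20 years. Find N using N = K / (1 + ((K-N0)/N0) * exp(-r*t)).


(K - N0)/N0 = (4248 - 341)/341 = 3907/341 = 11.4575
r*t = 0.22 * 20 = 4.4; exp(-4.4) = 0.0122773
11.4575 * 0.0122773 = 0.140667
1 + 0.140667 = 1.14067
N = 4248 / 1.14067 = 3724.13 ≈ 3724

3724


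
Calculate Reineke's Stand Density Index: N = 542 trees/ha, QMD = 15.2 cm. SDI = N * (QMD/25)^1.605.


QMD/25 = 15.2/25 = 0.608
(0.608)^1.605 = exp(1.605 * ln(0.608)) = exp(1.605 * (-0.497580)) = exp(-0.798616) = 0.449951
SDI = 542 * 0.449951 = 243.873 ≈ 244

244


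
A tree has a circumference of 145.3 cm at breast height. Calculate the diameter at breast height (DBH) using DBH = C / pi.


DBH = C / pi = 145.3 / 3.141593 = 46.2504 ≈ 46.25 cm

46.25 cm


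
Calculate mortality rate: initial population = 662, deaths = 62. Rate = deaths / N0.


Mortality rate = 62 / 662 = 0.093656 ≈ 0.0937

0.0937


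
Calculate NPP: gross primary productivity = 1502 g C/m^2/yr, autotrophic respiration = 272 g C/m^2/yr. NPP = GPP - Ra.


NPP = GPP - Ra = 1502 - 272 = 1230 g C/m^2/yr

1230 g C/m^2/yr


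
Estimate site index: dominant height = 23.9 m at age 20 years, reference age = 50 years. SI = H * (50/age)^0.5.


50/20 = 2.50000
(2.50000)^0.5 = 1.58114
SI = 23.9 * 1.58114 = 37.7892 ≈ 37.8 m

37.8 m


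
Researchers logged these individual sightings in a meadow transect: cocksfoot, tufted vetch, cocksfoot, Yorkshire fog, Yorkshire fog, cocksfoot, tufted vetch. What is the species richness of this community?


Total individuals logged = 7
Distinct species (count of individuals): cocksfoot (3), tufted vetch (2), Yorkshire fog (2)
Species richness = number of distinct species = 3

3


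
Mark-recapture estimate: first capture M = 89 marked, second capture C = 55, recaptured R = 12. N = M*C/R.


N = M * C / R = 89 * 55 / 12 = 4895 / 12 = 407.92 ≈ 408

408 individuals


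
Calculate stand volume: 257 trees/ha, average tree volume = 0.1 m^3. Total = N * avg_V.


V_stand = 257 * 0.1 = 25.7 m^3/ha

25.7 m^3/ha


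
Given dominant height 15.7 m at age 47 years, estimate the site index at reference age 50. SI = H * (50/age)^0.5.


50/47 = 1.06383
(1.06383)^0.5 = 1.03142
SI = 15.7 * 1.03142 = 16.1933 ≈ 16.2 m

16.2 m


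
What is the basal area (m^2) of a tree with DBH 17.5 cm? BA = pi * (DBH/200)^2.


D/200 = 17.5/200 = 0.0875 m
(D/200)^2 = 0.0875^2 = 0.00765625
BA = 3.141593 * 0.00765625 = 0.0240528 ≈ 0.0241 m^2

0.0241 m^2


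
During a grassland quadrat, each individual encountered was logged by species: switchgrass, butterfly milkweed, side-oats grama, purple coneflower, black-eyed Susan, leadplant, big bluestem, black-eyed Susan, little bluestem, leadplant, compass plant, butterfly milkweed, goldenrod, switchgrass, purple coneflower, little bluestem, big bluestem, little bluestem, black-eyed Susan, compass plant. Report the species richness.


Total individuals logged = 20
Distinct species (count of individuals): switchgrass (2), butterfly milkweed (2), side-oats grama (1), purple coneflower (2), black-eyed Susan (3), leadplant (2), big bluestem (2), little bluestem (3), compass plant (2), goldenrod (1)
Species richness = number of distinct species = 10

10


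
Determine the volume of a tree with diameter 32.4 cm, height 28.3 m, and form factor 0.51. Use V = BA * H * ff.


(D/200)^2 = (32.4/200)^2 = 0.162^2 = 0.026244
BA = 3.141593 * 0.026244 = 0.0824480 m^2
V = 0.0824480 * 28.3 * 0.51 = 1.18997 ≈ 1.190 m^3

1.190 m^3


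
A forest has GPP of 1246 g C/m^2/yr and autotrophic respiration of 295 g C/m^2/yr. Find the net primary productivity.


NPP = GPP - Ra = 1246 - 295 = 951 g C/m^2/yr

951 g C/m^2/yr


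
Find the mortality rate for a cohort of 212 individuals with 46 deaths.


Mortality rate = 46 / 212 = 0.216981 ≈ 0.2170

0.2170


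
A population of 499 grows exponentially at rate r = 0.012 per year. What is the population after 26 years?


r*t = 0.012 * 26 = 0.312
exp(0.312) = 1.36615
N = 499 * 1.36615 = 681.709 ≈ 682

682


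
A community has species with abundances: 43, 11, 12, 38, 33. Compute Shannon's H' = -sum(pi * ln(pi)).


Total N = 43 + 11 + 12 + 38 + 33 = 137
Per-species terms:
  p = 43/137 = 0.313869; ln(p) = -1.158780; p*ln(p) = 0.313869 * (-1.158780) = -0.363705
  p = 11/137 = 0.080292; ln(p) = -2.522085; p*ln(p) = 0.080292 * (-2.522085) = -0.202503
  p = 12/137 = 0.087591; ln(p) = -2.435077; p*ln(p) = 0.087591 * (-2.435077) = -0.213291
  p = 38/137 = 0.277372; ln(p) = -1.282396; p*ln(p) = 0.277372 * (-1.282396) = -0.355701
  p = 33/137 = 0.240876; ln(p) = -1.423473; p*ln(p) = 0.240876 * (-1.423473) = -0.342880
sum(p*ln(p)) = (-0.363705) + (-0.202503) + (-0.213291) + (-0.355701) + (-0.342880) = -1.478080
H' = -(-1.478080) = 1.478080 ≈ 1.4781

1.4781


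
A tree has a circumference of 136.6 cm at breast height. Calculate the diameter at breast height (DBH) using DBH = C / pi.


DBH = C / pi = 136.6 / 3.141593 = 43.4811 ≈ 43.48 cm

43.48 cm


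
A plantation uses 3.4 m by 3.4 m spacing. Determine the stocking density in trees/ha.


N = 10000 / 3.4^2 = 10000 / 11.56 = 865.052 ≈ 865 trees/ha

865 trees/ha


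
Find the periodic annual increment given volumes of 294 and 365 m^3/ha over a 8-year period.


PAI = (V2 - V1) / period = (365 - 294) / 8 = 71 / 8 = 8.8750 ≈ 8.88 m^3/ha/yr

8.88 m^3/ha/yr


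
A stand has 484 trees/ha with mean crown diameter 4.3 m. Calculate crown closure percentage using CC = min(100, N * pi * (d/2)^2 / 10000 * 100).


(d/2)^2 = (4.3/2)^2 = 2.15^2 = 4.6225
Crown area = 3.141593 * 4.6225 = 14.5220 m^2
N * area / 10000 * 100 = 484 * 14.5220 / 10000 * 100 = 70.2865
CC = min(100, 70.2865) = 70.2865 ≈ 70.3%

70.3%


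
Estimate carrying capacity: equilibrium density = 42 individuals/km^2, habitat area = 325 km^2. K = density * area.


K = 42 * 325 = 13650 individuals

13650 individuals


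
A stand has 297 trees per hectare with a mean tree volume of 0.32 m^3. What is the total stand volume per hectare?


V_stand = 297 * 0.32 = 95.04 ≈ 95.0 m^3/ha

95.0 m^3/ha


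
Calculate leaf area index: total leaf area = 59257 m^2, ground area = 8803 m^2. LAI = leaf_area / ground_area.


LAI = 59257 / 8803 = 6.7315 ≈ 6.73

6.73


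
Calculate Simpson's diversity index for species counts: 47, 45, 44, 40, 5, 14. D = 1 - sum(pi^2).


Total N = 47 + 45 + 44 + 40 + 5 + 14 = 195
Per-species terms:
  p = 47/195 = 0.241026; p^2 = 0.241026^2 = 0.058094
  p = 45/195 = 0.230769; p^2 = 0.230769^2 = 0.053254
  p = 44/195 = 0.225641; p^2 = 0.225641^2 = 0.050914
  p = 40/195 = 0.205128; p^2 = 0.205128^2 = 0.042077
  p = 5/195 = 0.025641; p^2 = 0.025641^2 = 0.000657
  p = 14/195 = 0.071795; p^2 = 0.071795^2 = 0.005155
sum(p^2) = 0.058094 + 0.053254 + 0.050914 + 0.042077 + 0.000657 + 0.005155 = 0.210151
D = 1 - 0.210151 = 0.789849 ≈ 0.7898

0.7898


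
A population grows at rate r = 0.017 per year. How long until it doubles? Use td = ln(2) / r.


td = ln(2) / 0.017 = 0.693147 / 0.017 = 40.7734 ≈ 40.8 years

40.8 years


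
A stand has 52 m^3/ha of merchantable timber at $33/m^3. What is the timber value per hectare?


Value = 52 * 33 = $1716/ha

$1716/ha


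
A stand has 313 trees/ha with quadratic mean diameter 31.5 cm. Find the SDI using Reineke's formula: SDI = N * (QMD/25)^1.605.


QMD/25 = 31.5/25 = 1.26
(1.26)^1.605 = exp(1.605 * ln(1.26)) = exp(1.605 * 0.231112) = exp(0.370935) = 1.44909
SDI = 313 * 1.44909 = 453.565 ≈ 454

454


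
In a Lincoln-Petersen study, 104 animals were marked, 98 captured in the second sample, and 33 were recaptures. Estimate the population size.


N = M * C / R = 104 * 98 / 33 = 10192 / 33 = 308.85 ≈ 309

309 individuals


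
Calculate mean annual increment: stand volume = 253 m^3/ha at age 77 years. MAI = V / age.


MAI = 253 / 77 = 3.2857 ≈ 3.29 m^3/ha/yr

3.29 m^3/ha/yr


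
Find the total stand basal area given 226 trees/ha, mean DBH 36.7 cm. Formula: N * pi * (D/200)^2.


(D/200)^2 = (36.7/200)^2 = 0.1835^2 = 0.03367225
Individual BA = 3.141593 * 0.03367225 = 0.105785 m^2
Stand BA = 226 * 0.105785 = 23.9074 ≈ 23.91 m^2/ha

23.91 m^2/ha


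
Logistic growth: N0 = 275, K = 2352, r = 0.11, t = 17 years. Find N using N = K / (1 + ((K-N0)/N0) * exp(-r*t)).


(K - N0)/N0 = (2352 - 275)/275 = 2077/275 = 7.55273
r*t = 0.11 * 17 = 1.87; exp(-1.87) = 0.154124
7.55273 * 0.154124 = 1.16406
1 + 1.16406 = 2.16406
N = 2352 / 2.16406 = 1086.85 ≈ 1087

1087


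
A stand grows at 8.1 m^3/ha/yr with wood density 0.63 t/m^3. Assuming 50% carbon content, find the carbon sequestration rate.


C = 8.1 * 0.63 * 0.5 = 2.5515 ≈ 2.55 t C/ha/yr

2.55 t C/ha/yr


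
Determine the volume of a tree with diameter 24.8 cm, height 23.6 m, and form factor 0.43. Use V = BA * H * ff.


(D/200)^2 = (24.8/200)^2 = 0.124^2 = 0.015376
BA = 3.141593 * 0.015376 = 0.0483051 m^2
V = 0.0483051 * 23.6 * 0.43 = 0.490200 ≈ 0.490 m^3

0.490 m^3


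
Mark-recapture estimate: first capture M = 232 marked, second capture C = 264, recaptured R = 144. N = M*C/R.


N = M * C / R = 232 * 264 / 144 = 61248 / 144 = 425.33 ≈ 425

425 individuals


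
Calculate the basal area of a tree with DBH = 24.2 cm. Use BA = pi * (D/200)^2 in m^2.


D/200 = 24.2/200 = 0.121 m
(D/200)^2 = 0.121^2 = 0.014641
BA = 3.141593 * 0.014641 = 0.0459961 ≈ 0.0460 m^2

0.0460 m^2


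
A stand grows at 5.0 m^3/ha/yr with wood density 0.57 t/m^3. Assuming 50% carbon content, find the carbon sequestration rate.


C = 5.0 * 0.57 * 0.5 = 1.425 ≈ 1.43 t C/ha/yr

1.43 t C/ha/yr


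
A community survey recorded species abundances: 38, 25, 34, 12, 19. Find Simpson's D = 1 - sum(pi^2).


Total N = 38 + 25 + 34 + 12 + 19 = 128
Per-species terms:
  p = 38/128 = 0.296875; p^2 = 0.296875^2 = 0.088135
  p = 25/128 = 0.195313; p^2 = 0.195313^2 = 0.038147
  p = 34/128 = 0.265625; p^2 = 0.265625^2 = 0.070557
  p = 12/128 = 0.093750; p^2 = 0.093750^2 = 0.008789
  p = 19/128 = 0.148438; p^2 = 0.148438^2 = 0.022034
sum(p^2) = 0.088135 + 0.038147 + 0.070557 + 0.008789 + 0.022034 = 0.227662
D = 1 - 0.227662 = 0.772338 ≈ 0.7723

0.7723


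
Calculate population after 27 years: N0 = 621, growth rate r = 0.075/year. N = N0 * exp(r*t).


r*t = 0.075 * 27 = 2.025
exp(2.025) = 7.57611
N = 621 * 7.57611 = 4704.76 ≈ 4705

4705


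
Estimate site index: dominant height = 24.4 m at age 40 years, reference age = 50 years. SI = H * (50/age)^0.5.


50/40 = 1.25000
(1.25000)^0.5 = 1.11803
SI = 24.4 * 1.11803 = 27.2799 ≈ 27.3 m

27.3 m


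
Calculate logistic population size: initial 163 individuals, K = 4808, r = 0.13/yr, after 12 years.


(K - N0)/N0 = (4808 - 163)/163 = 4645/163 = 28.4969
r*t = 0.13 * 12 = 1.56; exp(-1.56) = 0.210136
28.4969 * 0.210136 = 5.98822
1 + 5.98822 = 6.98822
N = 4808 / 6.98822 = 688.015 ≈ 688

688


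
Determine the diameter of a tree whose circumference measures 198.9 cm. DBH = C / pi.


DBH = C / pi = 198.9 / 3.141593 = 63.3118 ≈ 63.31 cm

63.31 cm


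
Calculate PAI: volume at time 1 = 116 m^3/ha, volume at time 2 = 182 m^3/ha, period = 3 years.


PAI = (V2 - V1) / period = (182 - 116) / 3 = 66 / 3 = 22.00 m^3/ha/yr

22.00 m^3/ha/yr


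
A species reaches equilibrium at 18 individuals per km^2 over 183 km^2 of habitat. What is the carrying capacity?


K = 18 * 183 = 3294 individuals

3294 individuals


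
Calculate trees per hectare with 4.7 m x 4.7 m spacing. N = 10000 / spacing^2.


N = 10000 / 4.7^2 = 10000 / 22.09 = 452.694 ≈ 453 trees/ha

453 trees/ha


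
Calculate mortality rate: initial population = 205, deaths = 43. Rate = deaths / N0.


Mortality rate = 43 / 205 = 0.209756 ≈ 0.2098

0.2098


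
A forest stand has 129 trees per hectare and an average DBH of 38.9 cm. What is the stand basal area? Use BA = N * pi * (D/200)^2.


(D/200)^2 = (38.9/200)^2 = 0.1945^2 = 0.03783025
Individual BA = 3.141593 * 0.03783025 = 0.118847 m^2
Stand BA = 129 * 0.118847 = 15.3313 ≈ 15.33 m^2/ha

15.33 m^2/ha


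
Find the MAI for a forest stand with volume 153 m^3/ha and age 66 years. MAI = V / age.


MAI = 153 / 66 = 2.3182 ≈ 2.32 m^3/ha/yr

2.32 m^3/ha/yr


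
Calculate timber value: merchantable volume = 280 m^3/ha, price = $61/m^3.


Value = 280 * 61 = $17080/ha

$17080/ha


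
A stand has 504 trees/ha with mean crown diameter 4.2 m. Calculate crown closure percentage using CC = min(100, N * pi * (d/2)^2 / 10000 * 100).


(d/2)^2 = (4.2/2)^2 = 2.1^2 = 4.41
Crown area = 3.141593 * 4.41 = 13.8544 m^2
N * area / 10000 * 100 = 504 * 13.8544 / 10000 * 100 = 69.8262
CC = min(100, 69.8262) = 69.8262 ≈ 69.8%

69.8%


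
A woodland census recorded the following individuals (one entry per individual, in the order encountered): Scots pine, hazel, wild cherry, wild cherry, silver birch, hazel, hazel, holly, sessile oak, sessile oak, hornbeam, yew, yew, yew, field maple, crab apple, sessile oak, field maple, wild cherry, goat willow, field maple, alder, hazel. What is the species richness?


Total individuals logged = 23
Distinct species (count of individuals): Scots pine (1), hazel (4), wild cherry (3), silver birch (1), holly (1), sessile oak (3), hornbeam (1), yew (3), field maple (3), crab apple (1), goat willow (1), alder (1)
Species richness = number of distinct species = 12

12


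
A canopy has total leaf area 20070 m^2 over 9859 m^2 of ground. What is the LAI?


LAI = 20070 / 9859 = 2.0357 ≈ 2.04

2.04


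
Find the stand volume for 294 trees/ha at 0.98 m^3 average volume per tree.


V_stand = 294 * 0.98 = 288.12 ≈ 288.1 m^3/ha

288.1 m^3/ha


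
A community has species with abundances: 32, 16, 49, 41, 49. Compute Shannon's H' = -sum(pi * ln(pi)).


Total N = 32 + 16 + 49 + 41 + 49 = 187
Per-species terms:
  p = 32/187 = 0.171123; ln(p) = -1.765373; p*ln(p) = 0.171123 * (-1.765373) = -0.302096
  p = 16/187 = 0.085561; ln(p) = -2.458526; p*ln(p) = 0.085561 * (-2.458526) = -0.210354
  p = 49/187 = 0.262032; ln(p) = -1.339289; p*ln(p) = 0.262032 * (-1.339289) = -0.350937
  p = 41/187 = 0.219251; ln(p) = -1.517538; p*ln(p) = 0.219251 * (-1.517538) = -0.332722
  p = 49/187 = 0.262032; ln(p) = -1.339289; p*ln(p) = 0.262032 * (-1.339289) = -0.350937
sum(p*ln(p)) = (-0.302096) + (-0.210354) + (-0.350937) + (-0.332722) + (-0.350937) = -1.547046
H' = -(-1.547046) = 1.547046 ≈ 1.5470

1.5470


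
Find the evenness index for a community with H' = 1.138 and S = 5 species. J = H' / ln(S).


ln(5) = 1.60944
J = H' / ln(S) = 1.138 / 1.60944 = 0.707078 ≈ 0.7071

0.7071


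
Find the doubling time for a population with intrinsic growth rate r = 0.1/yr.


td = ln(2) / 0.1 = 0.693147 / 0.1 = 6.93147 ≈ 6.9 years

6.9 years


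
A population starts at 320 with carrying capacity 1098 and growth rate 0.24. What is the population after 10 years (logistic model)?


(K - N0)/N0 = (1098 - 320)/320 = 778/320 = 2.43125
r*t = 0.24 * 10 = 2.4; exp(-2.4) = 0.0907180
2.43125 * 0.0907180 = 0.220558
1 + 0.220558 = 1.22056
N = 1098 / 1.22056 = 899.587 ≈ 900

900


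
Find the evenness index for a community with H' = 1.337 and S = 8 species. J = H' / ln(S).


ln(8) = 2.07944
J = H' / ln(S) = 1.337 / 2.07944 = 0.642962 ≈ 0.6430

0.6430


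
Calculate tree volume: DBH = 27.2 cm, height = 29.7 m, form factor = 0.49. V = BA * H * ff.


(D/200)^2 = (27.2/200)^2 = 0.136^2 = 0.018496
BA = 3.141593 * 0.018496 = 0.0581069 m^2
V = 0.0581069 * 29.7 * 0.49 = 0.845630 ≈ 0.846 m^3

0.846 m^3


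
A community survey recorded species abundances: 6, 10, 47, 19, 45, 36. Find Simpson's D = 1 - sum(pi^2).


Total N = 6 + 10 + 47 + 19 + 45 + 36 = 163
Per-species terms:
  p = 6/163 = 0.036810; p^2 = 0.036810^2 = 0.001355
  p = 10/163 = 0.061350; p^2 = 0.061350^2 = 0.003764
  p = 47/163 = 0.288344; p^2 = 0.288344^2 = 0.083142
  p = 19/163 = 0.116564; p^2 = 0.116564^2 = 0.013587
  p = 45/163 = 0.276074; p^2 = 0.276074^2 = 0.076217
  p = 36/163 = 0.220859; p^2 = 0.220859^2 = 0.048779
sum(p^2) = 0.001355 + 0.003764 + 0.083142 + 0.013587 + 0.076217 + 0.048779 = 0.226844
D = 1 - 0.226844 = 0.773156 ≈ 0.7732

0.7732


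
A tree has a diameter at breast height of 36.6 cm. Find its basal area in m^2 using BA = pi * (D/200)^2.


D/200 = 36.6/200 = 0.183 m
(D/200)^2 = 0.183^2 = 0.033489
BA = 3.141593 * 0.033489 = 0.105209 ≈ 0.1052 m^2

0.1052 m^2


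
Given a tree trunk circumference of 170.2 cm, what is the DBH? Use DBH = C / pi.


DBH = C / pi = 170.2 / 3.141593 = 54.1763 ≈ 54.18 cm

54.18 cm


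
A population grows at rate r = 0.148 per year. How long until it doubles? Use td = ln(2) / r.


td = ln(2) / 0.148 = 0.693147 / 0.148 = 4.68343 ≈ 4.7 years

4.7 years


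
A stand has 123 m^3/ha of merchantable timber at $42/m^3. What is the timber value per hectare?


Value = 123 * 42 = $5166/ha

$5166/ha


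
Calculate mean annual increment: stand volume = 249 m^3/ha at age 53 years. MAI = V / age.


MAI = 249 / 53 = 4.6981 ≈ 4.70 m^3/ha/yr

4.70 m^3/ha/yr


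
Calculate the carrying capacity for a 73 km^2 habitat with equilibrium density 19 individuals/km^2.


K = 19 * 73 = 1387 individuals

1387 individuals


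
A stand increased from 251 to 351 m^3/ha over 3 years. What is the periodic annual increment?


PAI = (V2 - V1) / period = (351 - 251) / 3 = 100 / 3 = 33.3333 ≈ 33.33 m^3/ha/yr

33.33 m^3/ha/yr


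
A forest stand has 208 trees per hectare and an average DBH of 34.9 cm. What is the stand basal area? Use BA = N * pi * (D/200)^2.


(D/200)^2 = (34.9/200)^2 = 0.1745^2 = 0.03045025
Individual BA = 3.141593 * 0.03045025 = 0.0956623 m^2
Stand BA = 208 * 0.0956623 = 19.8978 ≈ 19.90 m^2/ha

19.90 m^2/ha


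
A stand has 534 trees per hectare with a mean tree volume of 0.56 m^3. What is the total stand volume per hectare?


V_stand = 534 * 0.56 = 299.04 ≈ 299.0 m^3/ha

299.0 m^3/ha


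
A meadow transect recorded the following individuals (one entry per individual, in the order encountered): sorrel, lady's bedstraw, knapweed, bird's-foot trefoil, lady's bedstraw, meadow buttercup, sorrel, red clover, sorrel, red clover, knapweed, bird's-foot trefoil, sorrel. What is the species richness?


Total individuals logged = 13
Distinct species (count of individuals): sorrel (4), lady's bedstraw (2), knapweed (2), bird's-foot trefoil (2), meadow buttercup (1), red clover (2)
Species richness = number of distinct species = 6

6


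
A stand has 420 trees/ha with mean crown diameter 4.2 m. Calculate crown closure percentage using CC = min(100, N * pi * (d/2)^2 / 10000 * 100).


(d/2)^2 = (4.2/2)^2 = 2.1^2 = 4.41
Crown area = 3.141593 * 4.41 = 13.8544 m^2
N * area / 10000 * 100 = 420 * 13.8544 / 10000 * 100 = 58.1885
CC = min(100, 58.1885) = 58.1885 ≈ 58.2%

58.2%


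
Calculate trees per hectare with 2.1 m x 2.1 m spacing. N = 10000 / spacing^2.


N = 10000 / 2.1^2 = 10000 / 4.41 = 2267.57 ≈ 2268 trees/ha

2268 trees/ha


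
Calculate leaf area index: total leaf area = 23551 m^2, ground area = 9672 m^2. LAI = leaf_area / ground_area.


LAI = 23551 / 9672 = 2.43497 ≈ 2.43

2.43


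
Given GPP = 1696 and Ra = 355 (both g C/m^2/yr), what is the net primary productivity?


NPP = GPP - Ra = 1696 - 355 = 1341 g C/m^2/yr

1341 g C/m^2/yr


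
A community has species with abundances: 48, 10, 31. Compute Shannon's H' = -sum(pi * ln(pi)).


Total N = 48 + 10 + 31 = 89
Per-species terms:
  p = 48/89 = 0.539326; ln(p) = -0.617435; p*ln(p) = 0.539326 * (-0.617435) = -0.332999
  p = 10/89 = 0.112360; ln(p) = -2.186047; p*ln(p) = 0.112360 * (-2.186047) = -0.245624
  p = 31/89 = 0.348315; ln(p) = -1.054648; p*ln(p) = 0.348315 * (-1.054648) = -0.367350
sum(p*ln(p)) = (-0.332999) + (-0.245624) + (-0.367350) = -0.945973
H' = -(-0.945973) = 0.945973 ≈ 0.9460

0.9460


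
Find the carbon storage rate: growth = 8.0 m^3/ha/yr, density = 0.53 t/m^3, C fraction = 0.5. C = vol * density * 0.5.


C = 8.0 * 0.53 * 0.5 = 2.12 t C/ha/yr

2.12 t C/ha/yr


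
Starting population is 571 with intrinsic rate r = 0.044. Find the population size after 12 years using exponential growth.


r*t = 0.044 * 12 = 0.528
exp(0.528) = 1.69554
N = 571 * 1.69554 = 968.153 ≈ 968

968


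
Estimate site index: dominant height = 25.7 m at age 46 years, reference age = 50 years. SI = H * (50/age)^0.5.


50/46 = 1.08696
(1.08696)^0.5 = 1.04257
SI = 25.7 * 1.04257 = 26.7940 ≈ 26.8 m

26.8 m


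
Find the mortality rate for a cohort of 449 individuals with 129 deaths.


Mortality rate = 129 / 449 = 0.287305 ≈ 0.2873

0.2873


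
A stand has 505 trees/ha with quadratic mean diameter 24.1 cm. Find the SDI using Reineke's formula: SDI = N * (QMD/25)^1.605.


QMD/25 = 24.1/25 = 0.964
(0.964)^1.605 = exp(1.605 * ln(0.964)) = exp(1.605 * (-0.0366640)) = exp(-0.0588457) = 0.942852
SDI = 505 * 0.942852 = 476.140 ≈ 476

476


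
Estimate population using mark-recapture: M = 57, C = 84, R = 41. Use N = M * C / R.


N = M * C / R = 57 * 84 / 41 = 4788 / 41 = 116.78 ≈ 117

117 individuals


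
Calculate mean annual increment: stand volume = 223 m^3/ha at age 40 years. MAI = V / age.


MAI = 223 / 40 = 5.5750 ≈ 5.58 m^3/ha/yr

5.58 m^3/ha/yr


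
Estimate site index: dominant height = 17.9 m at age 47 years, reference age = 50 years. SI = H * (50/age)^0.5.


50/47 = 1.06383
(1.06383)^0.5 = 1.03142
SI = 17.9 * 1.03142 = 18.4624 ≈ 18.5 m

18.5 m


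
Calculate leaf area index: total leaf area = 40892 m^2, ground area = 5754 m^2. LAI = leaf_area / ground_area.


LAI = 40892 / 5754 = 7.1067 ≈ 7.11

7.11


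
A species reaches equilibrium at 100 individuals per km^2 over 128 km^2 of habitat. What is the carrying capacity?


K = 100 * 128 = 12800 individuals

12800 individuals


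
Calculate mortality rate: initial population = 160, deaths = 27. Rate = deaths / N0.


Mortality rate = 27 / 160 = 0.168750 ≈ 0.1688

0.1688


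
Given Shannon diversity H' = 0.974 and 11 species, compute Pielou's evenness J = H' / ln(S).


ln(11) = 2.39790
J = H' / ln(S) = 0.974 / 2.39790 = 0.406189 ≈ 0.4062

0.4062


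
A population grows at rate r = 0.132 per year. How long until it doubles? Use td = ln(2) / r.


td = ln(2) / 0.132 = 0.693147 / 0.132 = 5.25111 ≈ 5.3 years

5.3 years


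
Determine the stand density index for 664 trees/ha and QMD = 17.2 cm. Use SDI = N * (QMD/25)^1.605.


QMD/25 = 17.2/25 = 0.688
(0.688)^1.605 = exp(1.605 * ln(0.688)) = exp(1.605 * (-0.373966)) = exp(-0.600215) = 0.548694
SDI = 664 * 0.548694 = 364.333 ≈ 364

364


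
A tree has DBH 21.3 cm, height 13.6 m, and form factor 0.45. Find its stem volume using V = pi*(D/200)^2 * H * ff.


(D/200)^2 = (21.3/200)^2 = 0.1065^2 = 0.01134225
BA = 3.141593 * 0.01134225 = 0.0356327 m^2
V = 0.0356327 * 13.6 * 0.45 = 0.218072 ≈ 0.218 m^3

0.218 m^3


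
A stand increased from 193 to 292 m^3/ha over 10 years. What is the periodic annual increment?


PAI = (V2 - V1) / period = (292 - 193) / 10 = 99 / 10 = 9.90 m^3/ha/yr

9.90 m^3/ha/yr


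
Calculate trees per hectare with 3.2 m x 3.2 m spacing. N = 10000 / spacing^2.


N = 10000 / 3.2^2 = 10000 / 10.24 = 976.563 ≈ 977 trees/ha

977 trees/ha


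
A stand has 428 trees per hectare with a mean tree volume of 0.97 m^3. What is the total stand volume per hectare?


V_stand = 428 * 0.97 = 415.16 ≈ 415.2 m^3/ha

415.2 m^3/ha


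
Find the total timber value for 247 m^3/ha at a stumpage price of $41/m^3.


Value = 247 * 41 = $10127/ha

$10127/ha


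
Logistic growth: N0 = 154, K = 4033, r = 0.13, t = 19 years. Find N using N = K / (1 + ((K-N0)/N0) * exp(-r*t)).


(K - N0)/N0 = (4033 - 154)/154 = 3879/154 = 25.1883
r*t = 0.13 * 19 = 2.47; exp(-2.47) = 0.0845849
25.1883 * 0.0845849 = 2.13055
1 + 2.13055 = 3.13055
N = 4033 / 3.13055 = 1288.27 ≈ 1288

1288


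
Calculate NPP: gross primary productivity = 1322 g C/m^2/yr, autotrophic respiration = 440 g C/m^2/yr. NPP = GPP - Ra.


NPP = GPP - Ra = 1322 - 440 = 882 g C/m^2/yr

882 g C/m^2/yr


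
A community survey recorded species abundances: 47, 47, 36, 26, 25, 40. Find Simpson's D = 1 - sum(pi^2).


Total N = 47 + 47 + 36 + 26 + 25 + 40 = 221
Per-species terms:
  p = 47/221 = 0.212670; p^2 = 0.212670^2 = 0.045229
  p = 47/221 = 0.212670; p^2 = 0.212670^2 = 0.045229
  p = 36/221 = 0.162896; p^2 = 0.162896^2 = 0.026535
  p = 26/221 = 0.117647; p^2 = 0.117647^2 = 0.013841
  p = 25/221 = 0.113122; p^2 = 0.113122^2 = 0.012797
  p = 40/221 = 0.180995; p^2 = 0.180995^2 = 0.032759
sum(p^2) = 0.045229 + 0.045229 + 0.026535 + 0.013841 + 0.012797 + 0.032759 = 0.176390
D = 1 - 0.176390 = 0.823610 ≈ 0.8236

0.8236


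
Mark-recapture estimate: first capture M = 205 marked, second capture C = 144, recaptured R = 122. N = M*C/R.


N = M * C / R = 205 * 144 / 122 = 29520 / 122 = 241.97 ≈ 242

242 individuals


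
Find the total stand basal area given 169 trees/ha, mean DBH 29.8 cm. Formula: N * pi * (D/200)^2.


(D/200)^2 = (29.8/200)^2 = 0.149^2 = 0.022201
Individual BA = 3.141593 * 0.022201 = 0.0697465 m^2
Stand BA = 169 * 0.0697465 = 11.7872 ≈ 11.79 m^2/ha

11.79 m^2/ha


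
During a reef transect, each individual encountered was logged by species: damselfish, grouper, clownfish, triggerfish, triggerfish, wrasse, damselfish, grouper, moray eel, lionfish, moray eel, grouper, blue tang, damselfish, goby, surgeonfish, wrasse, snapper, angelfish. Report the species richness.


Total individuals logged = 19
Distinct species (count of individuals): damselfish (3), grouper (3), clownfish (1), triggerfish (2), wrasse (2), moray eel (2), lionfish (1), blue tang (1), goby (1), surgeonfish (1), snapper (1), angelfish (1)
Species richness = number of distinct species = 12

12


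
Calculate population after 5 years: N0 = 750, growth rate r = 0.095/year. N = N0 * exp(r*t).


r*t = 0.095 * 5 = 0.475
exp(0.475) = 1.60801
N = 750 * 1.60801 = 1206.01 ≈ 1206

1206


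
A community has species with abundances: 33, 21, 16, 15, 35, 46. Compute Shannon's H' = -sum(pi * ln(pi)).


Total N = 33 + 21 + 16 + 15 + 35 + 46 = 166
Per-species terms:
  p = 33/166 = 0.198795; ln(p) = -1.615481; p*ln(p) = 0.198795 * (-1.615481) = -0.321150
  p = 21/166 = 0.126506; ln(p) = -2.067466; p*ln(p) = 0.126506 * (-2.067466) = -0.261547
  p = 16/166 = 0.096386; ln(p) = -2.339394; p*ln(p) = 0.096386 * (-2.339394) = -0.225485
  p = 15/166 = 0.090361; ln(p) = -2.403943; p*ln(p) = 0.090361 * (-2.403943) = -0.217223
  p = 35/166 = 0.210843; ln(p) = -1.556641; p*ln(p) = 0.210843 * (-1.556641) = -0.328207
  p = 46/166 = 0.277108; ln(p) = -1.283348; p*ln(p) = 0.277108 * (-1.283348) = -0.355626
sum(p*ln(p)) = (-0.321150) + (-0.261547) + (-0.225485) + (-0.217223) + (-0.328207) + (-0.355626) = -1.709238
H' = -(-1.709238) = 1.709238 ≈ 1.7092

1.7092


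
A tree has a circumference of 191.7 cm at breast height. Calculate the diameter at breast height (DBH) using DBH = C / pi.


DBH = C / pi = 191.7 / 3.141593 = 61.0200 ≈ 61.02 cm

61.02 cm


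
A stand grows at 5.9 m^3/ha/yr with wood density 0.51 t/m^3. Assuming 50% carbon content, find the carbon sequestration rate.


C = 5.9 * 0.51 * 0.5 = 1.5045 ≈ 1.50 t C/ha/yr

1.50 t C/ha/yr


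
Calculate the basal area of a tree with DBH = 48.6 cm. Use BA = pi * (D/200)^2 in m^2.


D/200 = 48.6/200 = 0.243 m
(D/200)^2 = 0.243^2 = 0.059049
BA = 3.141593 * 0.059049 = 0.185508 ≈ 0.1855 m^2

0.1855 m^2


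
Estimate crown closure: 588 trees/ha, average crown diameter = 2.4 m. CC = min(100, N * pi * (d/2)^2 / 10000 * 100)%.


(d/2)^2 = (2.4/2)^2 = 1.2^2 = 1.44
Crown area = 3.141593 * 1.44 = 4.52389 m^2
N * area / 10000 * 100 = 588 * 4.52389 / 10000 * 100 = 26.6005
CC = min(100, 26.6005) = 26.6005 ≈ 26.6%

26.6%


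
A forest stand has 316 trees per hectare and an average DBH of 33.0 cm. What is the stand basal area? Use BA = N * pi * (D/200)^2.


(D/200)^2 = (33.0/200)^2 = 0.165^2 = 0.027225
Individual BA = 3.141593 * 0.027225 = 0.0855299 m^2
Stand BA = 316 * 0.0855299 = 27.0274 ≈ 27.03 m^2/ha

27.03 m^2/ha


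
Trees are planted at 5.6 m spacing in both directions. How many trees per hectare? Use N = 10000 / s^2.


N = 10000 / 5.6^2 = 10000 / 31.36 = 318.878 ≈ 319 trees/ha

319 trees/ha


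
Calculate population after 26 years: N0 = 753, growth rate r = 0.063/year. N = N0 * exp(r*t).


r*t = 0.063 * 26 = 1.638
exp(1.638) = 5.14487
N = 753 * 5.14487 = 3874.09 ≈ 3874

3874


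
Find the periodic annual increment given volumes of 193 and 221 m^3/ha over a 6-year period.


PAI = (V2 - V1) / period = (221 - 193) / 6 = 28 / 6 = 4.6667 ≈ 4.67 m^3/ha/yr

4.67 m^3/ha/yr


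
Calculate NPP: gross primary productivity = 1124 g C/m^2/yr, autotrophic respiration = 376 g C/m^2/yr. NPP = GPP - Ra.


NPP = GPP - Ra = 1124 - 376 = 748 g C/m^2/yr

748 g C/m^2/yr


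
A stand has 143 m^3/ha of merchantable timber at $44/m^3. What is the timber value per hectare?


Value = 143 * 44 = $6292/ha

$6292/ha


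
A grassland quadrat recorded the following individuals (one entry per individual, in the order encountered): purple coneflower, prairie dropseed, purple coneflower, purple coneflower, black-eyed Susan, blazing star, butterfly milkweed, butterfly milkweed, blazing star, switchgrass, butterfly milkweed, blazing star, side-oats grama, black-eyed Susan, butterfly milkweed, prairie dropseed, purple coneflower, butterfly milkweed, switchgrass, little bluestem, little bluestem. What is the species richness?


Total individuals logged = 21
Distinct species (count of individuals): purple coneflower (4), prairie dropseed (2), black-eyed Susan (2), blazing star (3), butterfly milkweed (5), switchgrass (2), side-oats grama (1), little bluestem (2)
Species richness = number of distinct species = 8

8
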